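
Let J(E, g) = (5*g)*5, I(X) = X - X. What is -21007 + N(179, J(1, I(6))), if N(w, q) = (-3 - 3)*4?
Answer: -21031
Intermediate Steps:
I(X) = 0
J(E, g) = 25*g
N(w, q) = -24 (N(w, q) = -6*4 = -24)
-21007 + N(179, J(1, I(6))) = -21007 - 24 = -21031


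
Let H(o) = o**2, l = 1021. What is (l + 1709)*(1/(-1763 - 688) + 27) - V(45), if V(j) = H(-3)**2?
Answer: 60153983/817 ≈ 73628.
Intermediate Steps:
V(j) = 81 (V(j) = ((-3)**2)**2 = 9**2 = 81)
(l + 1709)*(1/(-1763 - 688) + 27) - V(45) = (1021 + 1709)*(1/(-1763 - 688) + 27) - 1*81 = 2730*(1/(-2451) + 27) - 81 = 2730*(-1/2451 + 27) - 81 = 2730*(66176/2451) - 81 = 60220160/817 - 81 = 60153983/817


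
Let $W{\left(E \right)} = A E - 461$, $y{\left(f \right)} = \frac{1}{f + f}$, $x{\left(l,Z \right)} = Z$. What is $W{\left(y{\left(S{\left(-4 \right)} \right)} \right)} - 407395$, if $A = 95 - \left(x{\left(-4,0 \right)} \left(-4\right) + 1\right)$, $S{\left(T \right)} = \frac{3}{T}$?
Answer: $- \frac{1223756}{3} \approx -4.0792 \cdot 10^{5}$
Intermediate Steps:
$y{\left(f \right)} = \frac{1}{2 f}$
$A = 94$ ($A = 95 - \left(0 \left(-4\right) + 1\right) = 95 - \left(0 + 1\right) = 95 - 1 = 94$)
$W{\left(E \right)} = -461 + 94 E$ ($W{\left(E \right)} = 94 E - 461 = -461 + 94 E$)
$W{\left(y{\left(S{\left(-4 \right)} \right)} \right)} - 407395 = \left(-461 + 94 \frac{1}{2 \frac{3}{-4}}\right) - 407395 = \left(-461 + 94 \frac{1}{2 \cdot 3 \left(- \frac{1}{4}\right)}\right) - 407395 = \left(-461 + 94 \frac{1}{2 \left(- \frac{3}{4}\right)}\right) - 407395 = \left(-461 + 94 \cdot \frac{1}{2} \left(- \frac{4}{3}\right)\right) - 407395 = \left(-461 + 94 \left(- \frac{2}{3}\right)\right) - 407395 = \left(-461 - \frac{188}{3}\right) - 407395 = - \frac{1571}{3} - 407395 = - \frac{1223756}{3}$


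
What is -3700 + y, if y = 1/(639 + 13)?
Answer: -2412399/652 ≈ -3700.0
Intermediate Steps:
y = 1/652 ≈ 0.0015337
-3700 + y = -3700 + 1/652 = -2412399/652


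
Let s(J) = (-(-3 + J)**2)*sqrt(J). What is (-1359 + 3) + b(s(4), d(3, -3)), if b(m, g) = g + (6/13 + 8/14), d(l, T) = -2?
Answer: -123484/91 ≈ -1357.0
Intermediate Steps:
s(J) = -sqrt(J)*(-3 + J)**2
b(m, g) = 94/91 + g (b(m, g) = g + (6*(1/13) + 8*(1/14)) = g + (6/13 + 4/7) = g + 94/91 = 94/91 + g)
(-1359 + 3) + b(s(4), d(3, -3)) = (-1359 + 3) + (94/91 - 2) = -1356 - 88/91 = -123484/91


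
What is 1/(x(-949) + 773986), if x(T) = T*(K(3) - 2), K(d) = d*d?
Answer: 1/767343 ≈ 1.3032e-6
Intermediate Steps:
K(d) = d**2
x(T) = 7*T (x(T) = T*(3**2 - 2) = T*(9 - 2) = T*7 = 7*T)
1/(x(-949) + 773986) = 1/(7*(-949) + 773986) = 1/(-6643 + 773986) = 1/767343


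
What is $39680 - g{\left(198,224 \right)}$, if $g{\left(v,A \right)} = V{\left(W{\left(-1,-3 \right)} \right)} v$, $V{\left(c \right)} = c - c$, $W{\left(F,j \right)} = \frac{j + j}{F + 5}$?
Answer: $39680$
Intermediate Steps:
$W{\left(F,j \right)} = \frac{2 j}{5 + F}$
$V{\left(c \right)} = 0$
$g{\left(v,A \right)} = 0$ ($g{\left(v,A \right)} = 0 v = 0$)
$39680 - g{\left(198,224 \right)} = 39680 - 0 = 39680 + 0 = 39680$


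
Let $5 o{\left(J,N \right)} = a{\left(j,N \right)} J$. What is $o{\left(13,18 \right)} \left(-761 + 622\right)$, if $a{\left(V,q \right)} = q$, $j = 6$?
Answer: $- \frac{32526}{5} \approx -6505.2$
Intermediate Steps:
$o{\left(J,N \right)} = \frac{J N}{5}$ ($o{\left(J,N \right)} = \frac{N J}{5} = \frac{J N}{5}$)
$o{\left(13,18 \right)} \left(-761 + 622\right) = \frac{1}{5} \cdot 13 \cdot 18 \left(-761 + 622\right) = \frac{234}{5} \left(-139\right) = - \frac{32526}{5}$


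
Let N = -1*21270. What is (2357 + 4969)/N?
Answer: -1221/3545 ≈ -0.34443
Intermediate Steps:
N = -21270
(2357 + 4969)/N = (2357 + 4969)/(-21270) = 7326*(-1/21270) = -1221/3545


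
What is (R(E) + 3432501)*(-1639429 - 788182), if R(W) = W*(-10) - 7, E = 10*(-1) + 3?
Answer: -8332930124604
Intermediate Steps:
E = -7 (E = -10 + 3 = -7)
R(W) = -7 - 10*W (R(W) = -10*W - 7 = -7 - 10*W)
(R(E) + 3432501)*(-1639429 - 788182) = ((-7 - 10*(-7)) + 3432501)*(-1639429 - 788182) = ((-7 + 70) + 3432501)*(-2427611) = (63 + 3432501)*(-2427611) = 3432564*(-2427611) = -8332930124604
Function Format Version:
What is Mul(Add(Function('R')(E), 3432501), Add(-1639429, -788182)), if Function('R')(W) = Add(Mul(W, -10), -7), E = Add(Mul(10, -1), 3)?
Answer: -8332930124604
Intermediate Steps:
E = -7 (E = Add(-10, 3) = -7)
Function('R')(W) = Add(-7, Mul(-10, W)) (Function('R')(W) = Add(Mul(-10, W), -7) = Add(-7, Mul(-10, W)))
Mul(Add(Function('R')(E), 3432501), Add(-1639429, -788182)) = Mul(Add(Add(-7, Mul(-10, -7)), 3432501), Add(-1639429, -788182)) = Mul(Add(Add(-7, 70), 3432501), -2427611) = Mul(Add(63, 3432501), -2427611) = Mul(3432564, -2427611) = -8332930124604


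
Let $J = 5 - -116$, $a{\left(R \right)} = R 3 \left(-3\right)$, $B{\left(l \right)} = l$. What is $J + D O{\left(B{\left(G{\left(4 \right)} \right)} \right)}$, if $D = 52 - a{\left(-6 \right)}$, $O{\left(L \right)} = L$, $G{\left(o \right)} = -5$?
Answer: $131$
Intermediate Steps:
$a{\left(R \right)} = - 9 R$ ($a{\left(R \right)} = 3 R \left(-3\right) = - 9 R$)
$D = -2$ ($D = 52 - \left(-9\right) \left(-6\right) = 52 - 54 = -2$)
$J = 121$ ($J = 5 + 116 = 121$)
$J + D O{\left(B{\left(G{\left(4 \right)} \right)} \right)} = 121 - -10 = 121 + 10 = 131$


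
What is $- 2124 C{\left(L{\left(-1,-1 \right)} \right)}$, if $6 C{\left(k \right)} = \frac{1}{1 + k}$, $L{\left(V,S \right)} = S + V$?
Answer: $354$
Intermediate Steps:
$C{\left(k \right)} = \frac{1}{6 \left(1 + k\right)}$
$- 2124 C{\left(L{\left(-1,-1 \right)} \right)} = - 2124 \frac{1}{6 \left(1 - 2\right)} = - 2124 \frac{1}{6 \left(-1\right)} = - 2124 \cdot \frac{1}{6} \left(-1\right) = \left(-2124\right) \left(- \frac{1}{6}\right) = 354$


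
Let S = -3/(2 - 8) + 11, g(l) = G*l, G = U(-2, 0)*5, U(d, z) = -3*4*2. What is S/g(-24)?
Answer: 23/5760 ≈ 0.0039931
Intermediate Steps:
U(d, z) = -24 (U(d, z) = -12*2 = -24)
G = -120 (G = -24*5 = -120)
g(l) = -120*l
S = 23/2 (S = -3/(-6) + 11 = -1/6*(-3) + 11 = 1/2 + 11 = 23/2 ≈ 11.500)
S/g(-24) = 23/(2*((-120*(-24)))) = (23/2)/2880 = (23/2)*(1/2880) = 23/5760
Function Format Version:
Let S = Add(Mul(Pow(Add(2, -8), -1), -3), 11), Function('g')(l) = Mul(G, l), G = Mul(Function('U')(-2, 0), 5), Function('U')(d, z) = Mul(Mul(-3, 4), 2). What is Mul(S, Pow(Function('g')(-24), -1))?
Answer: Rational(23, 5760) ≈ 0.0039931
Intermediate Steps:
Function('U')(d, z) = -24 (Function('U')(d, z) = Mul(-12, 2) = -24)
G = -120 (G = Mul(-24, 5) = -120)
Function('g')(l) = Mul(-120, l)
S = Rational(23, 2) (S = Add(Mul(Pow(-6, -1), -3), 11) = Add(Mul(Rational(-1, 6), -3), 11) = Add(Rational(1, 2), 11) = Rational(23, 2) ≈ 11.500)
Mul(S, Pow(Function('g')(-24), -1)) = Mul(Rational(23, 2), Pow(Mul(-120, -24), -1)) = Mul(Rational(23, 2), Pow(2880, -1)) = Mul(Rational(23, 2), Rational(1, 2880)) = Rational(23, 5760)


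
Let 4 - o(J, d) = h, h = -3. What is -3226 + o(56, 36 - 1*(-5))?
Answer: -3219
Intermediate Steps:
o(J, d) = 7 (o(J, d) = 4 - 1*(-3) = 4 + 3 = 7)
-3226 + o(56, 36 - 1*(-5)) = -3226 + 7 = -3219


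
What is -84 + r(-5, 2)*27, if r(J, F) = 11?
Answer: 213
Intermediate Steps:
-84 + r(-5, 2)*27 = -84 + 11*27 = -84 + 297 = 213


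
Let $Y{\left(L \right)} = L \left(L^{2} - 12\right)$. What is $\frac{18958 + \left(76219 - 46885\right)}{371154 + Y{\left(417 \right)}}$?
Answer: $\frac{48292}{72877863} \approx 0.00066264$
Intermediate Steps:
$Y{\left(L \right)} = L \left(-12 + L^{2}\right)$
$\frac{18958 + \left(76219 - 46885\right)}{371154 + Y{\left(417 \right)}} = \frac{18958 + \left(76219 - 46885\right)}{371154 + 417 \left(-12 + 417^{2}\right)} = \frac{18958 + 29334}{371154 + 417 \left(-12 + 173889\right)} = \frac{48292}{371154 + 417 \cdot 173877} = \frac{48292}{371154 + 72506709} = \frac{48292}{72877863}$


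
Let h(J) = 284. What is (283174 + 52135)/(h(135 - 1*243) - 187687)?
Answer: -335309/187403 ≈ -1.7892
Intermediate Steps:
(283174 + 52135)/(h(135 - 1*243) - 187687) = (283174 + 52135)/(284 - 187687) = 335309/(-187403) = 335309*(-1/187403) = -335309/187403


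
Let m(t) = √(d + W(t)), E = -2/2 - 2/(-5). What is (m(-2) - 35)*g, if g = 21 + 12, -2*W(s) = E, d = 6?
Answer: -1155 + 99*√70/10 ≈ -1072.2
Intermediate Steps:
E = -⅗ (E = -2*½ - 2*(-⅕) = -1 + ⅖ = -⅗ ≈ -0.60000)
W(s) = 3/10 (W(s) = -½*(-⅗) = 3/10)
m(t) = 3*√70/10 (m(t) = √(6 + 3/10) = √(63/10) = 3*√70/10)
g = 33
(m(-2) - 35)*g = (3*√70/10 - 35)*33 = (-35 + 3*√70/10)*33 = -1155 + 99*√70/10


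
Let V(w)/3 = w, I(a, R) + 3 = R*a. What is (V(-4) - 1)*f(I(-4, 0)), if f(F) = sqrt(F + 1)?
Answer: -13*I*sqrt(2) ≈ -18.385*I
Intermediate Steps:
I(a, R) = -3 + R*a
V(w) = 3*w
f(F) = sqrt(1 + F)
(V(-4) - 1)*f(I(-4, 0)) = (3*(-4) - 1)*sqrt(1 + (-3 + 0*(-4))) = (-12 - 1)*sqrt(1 + (-3 + 0)) = -13*sqrt(1 - 3) = -13*I*sqrt(2)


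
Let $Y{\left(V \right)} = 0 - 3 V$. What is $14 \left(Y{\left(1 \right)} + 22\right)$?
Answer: $266$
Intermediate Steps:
$Y{\left(V \right)} = - 3 V$
$14 \left(Y{\left(1 \right)} + 22\right) = 14 \left(\left(-3\right) 1 + 22\right) = 14 \left(-3 + 22\right) = 14 \cdot 19 = 266$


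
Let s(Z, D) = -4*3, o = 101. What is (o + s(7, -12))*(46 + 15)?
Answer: 5429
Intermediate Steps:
s(Z, D) = -12
(o + s(7, -12))*(46 + 15) = (101 - 12)*(46 + 15) = 89*61 = 5429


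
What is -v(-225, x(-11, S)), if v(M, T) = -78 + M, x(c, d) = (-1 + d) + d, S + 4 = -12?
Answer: 303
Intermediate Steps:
S = -16 (S = -4 - 12 = -16)
x(c, d) = -1 + 2*d
-v(-225, x(-11, S)) = -(-78 - 225) = -1*(-303) = 303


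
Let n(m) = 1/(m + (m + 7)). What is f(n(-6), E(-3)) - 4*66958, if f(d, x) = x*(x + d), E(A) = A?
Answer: -1339112/5 ≈ -2.6782e+5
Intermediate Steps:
n(m) = 1/(7 + 2*m) (n(m) = 1/(m + (7 + m)) = 1/(7 + 2*m))
f(d, x) = x*(d + x)
f(n(-6), E(-3)) - 4*66958 = -3*(1/(7 + 2*(-6)) - 3) - 4*66958 = -3*(1/(7 - 12) - 3) - 1*267832 = -3*(1/(-5) - 3) - 267832 = -3*(-⅕ - 3) - 267832 = -3*(-16/5) - 267832 = 48/5 - 267832 = -1339112/5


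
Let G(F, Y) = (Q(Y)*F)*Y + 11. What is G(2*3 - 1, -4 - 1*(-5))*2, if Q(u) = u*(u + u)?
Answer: 42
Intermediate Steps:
Q(u) = 2*u² (Q(u) = u*(2*u) = 2*u²)
G(F, Y) = 11 + 2*F*Y³ (G(F, Y) = ((2*Y²)*F)*Y + 11 = (2*F*Y²)*Y + 11 = 2*F*Y³ + 11 = 11 + 2*F*Y³)
G(2*3 - 1, -4 - 1*(-5))*2 = (11 + 2*(2*3 - 1)*(-4 - 1*(-5))³)*2 = (11 + 2*(6 - 1)*(-4 + 5)³)*2 = (11 + 2*5*1³)*2 = (11 + 2*5*1)*2 = (11 + 10)*2 = 21*2 = 42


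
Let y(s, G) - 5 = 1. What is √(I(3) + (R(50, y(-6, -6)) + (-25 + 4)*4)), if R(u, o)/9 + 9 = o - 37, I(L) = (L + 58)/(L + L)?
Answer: I*√15618/6 ≈ 20.829*I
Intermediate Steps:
y(s, G) = 6 (y(s, G) = 5 + 1 = 6)
I(L) = (58 + L)/(2*L) (I(L) = (58 + L)/((2*L)) = (58 + L)*(1/(2*L)) = (58 + L)/(2*L))
R(u, o) = -414 + 9*o (R(u, o) = -81 + 9*(o - 37) = -81 + 9*(-37 + o) = -81 + (-333 + 9*o) = -414 + 9*o)
√(I(3) + (R(50, y(-6, -6)) + (-25 + 4)*4)) = √((½)*(58 + 3)/3 + ((-414 + 9*6) + (-25 + 4)*4)) = √((½)*(⅓)*61 + ((-414 + 54) - 21*4)) = √(61/6 + (-360 - 84)) = √(61/6 - 444) = √(-2603/6) = I*√15618/6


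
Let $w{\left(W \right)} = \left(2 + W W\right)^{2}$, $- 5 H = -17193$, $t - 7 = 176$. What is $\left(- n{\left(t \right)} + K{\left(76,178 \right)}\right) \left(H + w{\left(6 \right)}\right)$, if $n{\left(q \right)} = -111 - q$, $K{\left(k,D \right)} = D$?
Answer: $\frac{11522936}{5} \approx 2.3046 \cdot 10^{6}$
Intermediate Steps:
$t = 183$ ($t = 7 + 176 = 183$)
$H = \frac{17193}{5}$ ($H = \left(- \frac{1}{5}\right) \left(-17193\right) = \frac{17193}{5} \approx 3438.6$)
$w{\left(W \right)} = \left(2 + W^{2}\right)^{2}$
$\left(- n{\left(t \right)} + K{\left(76,178 \right)}\right) \left(H + w{\left(6 \right)}\right) = \left(- (-111 - 183) + 178\right) \left(\frac{17193}{5} + \left(2 + 6^{2}\right)^{2}\right) = \left(- (-111 - 183) + 178\right) \left(\frac{17193}{5} + \left(2 + 36\right)^{2}\right) = \left(\left(-1\right) \left(-294\right) + 178\right) \left(\frac{17193}{5} + 38^{2}\right) = \left(294 + 178\right) \left(\frac{17193}{5} + 1444\right) = 472 \cdot \frac{24413}{5} = \frac{11522936}{5}$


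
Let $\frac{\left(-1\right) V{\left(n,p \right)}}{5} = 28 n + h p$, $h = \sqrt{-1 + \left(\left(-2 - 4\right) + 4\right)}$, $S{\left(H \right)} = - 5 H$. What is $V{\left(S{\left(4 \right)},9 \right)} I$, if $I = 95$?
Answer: $266000 - 4275 i \sqrt{3} \approx 2.66 \cdot 10^{5} - 7404.5 i$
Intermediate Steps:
$h = i \sqrt{3}$ ($h = \sqrt{-1 + \left(-6 + 4\right)} = \sqrt{-1 - 2} = \sqrt{-3} = i \sqrt{3} \approx 1.732 i$)
$V{\left(n,p \right)} = - 140 n - 5 i p \sqrt{3}$ ($V{\left(n,p \right)} = - 5 \left(28 n + i \sqrt{3} p\right) = - 5 \left(28 n + i p \sqrt{3}\right) = - 140 n - 5 i p \sqrt{3}$)
$V{\left(S{\left(4 \right)},9 \right)} I = \left(- 140 \left(\left(-5\right) 4\right) - 5 i 9 \sqrt{3}\right) 95 = \left(\left(-140\right) \left(-20\right) - 45 i \sqrt{3}\right) 95 = \left(2800 - 45 i \sqrt{3}\right) 95 = 266000 - 4275 i \sqrt{3}$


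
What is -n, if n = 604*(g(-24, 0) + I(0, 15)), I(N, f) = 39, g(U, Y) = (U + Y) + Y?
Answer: -9060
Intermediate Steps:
g(U, Y) = U + 2*Y
n = 9060 (n = 604*((-24 + 2*0) + 39) = 604*((-24 + 0) + 39) = 604*(-24 + 39) = 604*15 = 9060)
-n = -1*9060 = -9060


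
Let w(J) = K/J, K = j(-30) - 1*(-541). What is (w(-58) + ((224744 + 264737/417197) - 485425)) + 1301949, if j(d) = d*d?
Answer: 2290492686367/2199766 ≈ 1.0412e+6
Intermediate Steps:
j(d) = d²
K = 1441 (K = (-30)² - 1*(-541) = 900 + 541 = 1441)
w(J) = 1441/J
(w(-58) + ((224744 + 264737/417197) - 485425)) + 1301949 = (1441/(-58) + ((224744 + 264737/417197) - 485425)) + 1301949 = (1441*(-1/58) + ((224744 + 264737*(1/417197)) - 485425)) + 1301949 = (-1441/58 + ((224744 + 24067/37927) - 485425)) + 1301949 = (-1441/58 + (8523889755/37927 - 485425)) + 1301949 = (-1441/58 - 9886824220/37927) + 1301949 = -573490457567/2199766 + 1301949 = 2290492686367/2199766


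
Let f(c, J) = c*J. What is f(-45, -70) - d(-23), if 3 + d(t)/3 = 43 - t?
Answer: 2961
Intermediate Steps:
f(c, J) = J*c
d(t) = 120 - 3*t (d(t) = -9 + 3*(43 - t) = -9 + (129 - 3*t) = 120 - 3*t)
f(-45, -70) - d(-23) = -70*(-45) - (120 - 3*(-23)) = 3150 - (120 + 69) = 3150 - 1*189 = 3150 - 189 = 2961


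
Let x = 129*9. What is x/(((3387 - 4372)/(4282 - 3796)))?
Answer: -564246/985 ≈ -572.84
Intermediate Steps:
x = 1161
x/(((3387 - 4372)/(4282 - 3796))) = 1161/(((3387 - 4372)/(4282 - 3796))) = 1161/((-985/486)) = 1161/((-985*1/486)) = 1161/(-985/486) = 1161*(-486/985) = -564246/985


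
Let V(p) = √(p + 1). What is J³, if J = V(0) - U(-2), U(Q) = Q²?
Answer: -27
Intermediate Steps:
V(p) = √(1 + p)
J = -3 (J = √(1 + 0) - 1*(-2)² = √1 - 1*4 = 1 - 4 = -3)
J³ = (-3)³ = -27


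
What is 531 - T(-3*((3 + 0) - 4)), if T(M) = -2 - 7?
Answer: 540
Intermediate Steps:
T(M) = -9
531 - T(-3*((3 + 0) - 4)) = 531 - 1*(-9) = 531 + 9 = 540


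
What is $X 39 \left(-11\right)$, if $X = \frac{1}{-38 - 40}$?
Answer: $\frac{11}{2} \approx 5.5$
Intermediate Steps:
$X = - \frac{1}{78}$ ($X = \frac{1}{-78} = - \frac{1}{78} \approx -0.012821$)
$X 39 \left(-11\right) = \left(- \frac{1}{78}\right) 39 \left(-11\right) = \left(- \frac{1}{2}\right) \left(-11\right) = \frac{11}{2}$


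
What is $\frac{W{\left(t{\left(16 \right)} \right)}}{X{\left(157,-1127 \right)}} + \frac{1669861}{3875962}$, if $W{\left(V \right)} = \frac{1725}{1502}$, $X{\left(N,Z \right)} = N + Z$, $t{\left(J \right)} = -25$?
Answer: $\frac{242620125089}{564704407628} \approx 0.42964$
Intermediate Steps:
$W{\left(V \right)} = \frac{1725}{1502}$ ($W{\left(V \right)} = 1725 \cdot \frac{1}{1502} = \frac{1725}{1502}$)
$\frac{W{\left(t{\left(16 \right)} \right)}}{X{\left(157,-1127 \right)}} + \frac{1669861}{3875962} = \frac{1725}{1502 \left(157 - 1127\right)} + \frac{1669861}{3875962} = \frac{1725}{1502 \left(-970\right)} + 1669861 \cdot \frac{1}{3875962} = \frac{1725}{1502} \left(- \frac{1}{970}\right) + \frac{1669861}{3875962} = - \frac{345}{291388} + \frac{1669861}{3875962} = \frac{242620125089}{564704407628}$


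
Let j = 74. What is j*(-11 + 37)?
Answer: 1924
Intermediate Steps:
j*(-11 + 37) = 74*(-11 + 37) = 74*26 = 1924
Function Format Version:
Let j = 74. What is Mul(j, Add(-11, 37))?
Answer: 1924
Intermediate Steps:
Mul(j, Add(-11, 37)) = Mul(74, Add(-11, 37)) = Mul(74, 26) = 1924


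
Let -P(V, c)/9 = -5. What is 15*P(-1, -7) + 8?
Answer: 683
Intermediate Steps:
P(V, c) = 45 (P(V, c) = -9*(-5) = 45)
15*P(-1, -7) + 8 = 15*45 + 8 = 675 + 8 = 683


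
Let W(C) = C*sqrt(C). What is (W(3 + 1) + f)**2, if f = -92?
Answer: 7056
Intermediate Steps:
W(C) = C**(3/2)
(W(3 + 1) + f)**2 = ((3 + 1)**(3/2) - 92)**2 = (4**(3/2) - 92)**2 = (8 - 92)**2 = (-84)**2 = 7056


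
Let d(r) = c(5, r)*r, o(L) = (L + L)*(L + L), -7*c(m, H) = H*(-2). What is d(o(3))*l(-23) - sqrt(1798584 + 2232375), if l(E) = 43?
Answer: 111456/7 - sqrt(4030959) ≈ 13915.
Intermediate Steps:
c(m, H) = 2*H/7 (c(m, H) = -H*(-2)/7 = -(-2)*H/7 = 2*H/7)
o(L) = 4*L**2 (o(L) = (2*L)*(2*L) = 4*L**2)
d(r) = 2*r**2/7 (d(r) = (2*r/7)*r = 2*r**2/7)
d(o(3))*l(-23) - sqrt(1798584 + 2232375) = (2*(4*3**2)**2/7)*43 - sqrt(1798584 + 2232375) = (2*(4*9)**2/7)*43 - sqrt(4030959) = ((2/7)*36**2)*43 - sqrt(4030959) = ((2/7)*1296)*43 - sqrt(4030959) = (2592/7)*43 - sqrt(4030959) = 111456/7 - sqrt(4030959)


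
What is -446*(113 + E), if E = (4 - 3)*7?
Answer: -53520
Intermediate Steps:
E = 7 (E = 1*7 = 7)
-446*(113 + E) = -446*(113 + 7) = -446*120 = -53520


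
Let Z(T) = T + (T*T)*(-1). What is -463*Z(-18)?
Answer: 158346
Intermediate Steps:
Z(T) = T - T² (Z(T) = T + T²*(-1) = T - T²)
-463*Z(-18) = -(-8334)*(1 - 1*(-18)) = -(-8334)*(1 + 18) = -(-8334)*19 = -463*(-342) = 158346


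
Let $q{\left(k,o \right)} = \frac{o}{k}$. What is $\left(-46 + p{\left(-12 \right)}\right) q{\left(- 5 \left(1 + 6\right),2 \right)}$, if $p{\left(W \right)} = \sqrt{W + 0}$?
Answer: $\frac{92}{35} - \frac{4 i \sqrt{3}}{35} \approx 2.6286 - 0.19795 i$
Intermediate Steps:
$p{\left(W \right)} = \sqrt{W}$
$\left(-46 + p{\left(-12 \right)}\right) q{\left(- 5 \left(1 + 6\right),2 \right)} = \left(-46 + \sqrt{-12}\right) \frac{2}{\left(-5\right) \left(1 + 6\right)} = \left(-46 + 2 i \sqrt{3}\right) \frac{2}{\left(-5\right) 7} = \left(-46 + 2 i \sqrt{3}\right) \frac{2}{-35} = \left(-46 + 2 i \sqrt{3}\right) 2 \left(- \frac{1}{35}\right) = \left(-46 + 2 i \sqrt{3}\right) \left(- \frac{2}{35}\right) = \frac{92}{35} - \frac{4 i \sqrt{3}}{35}$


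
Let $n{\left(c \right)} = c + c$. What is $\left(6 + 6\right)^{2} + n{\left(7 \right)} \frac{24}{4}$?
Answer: $228$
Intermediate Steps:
$n{\left(c \right)} = 2 c$
$\left(6 + 6\right)^{2} + n{\left(7 \right)} \frac{24}{4} = \left(6 + 6\right)^{2} + 2 \cdot 7 \cdot \frac{24}{4} = 12^{2} + 14 \cdot 24 \cdot \frac{1}{4} = 144 + 14 \cdot 6 = 144 + 84 = 228$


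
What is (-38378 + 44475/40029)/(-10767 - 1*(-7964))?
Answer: 512062829/37400429 ≈ 13.691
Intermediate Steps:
(-38378 + 44475/40029)/(-10767 - 1*(-7964)) = (-38378 + 44475*(1/40029))/(-10767 + 7964) = (-38378 + 14825/13343)/(-2803) = -512062829/13343*(-1/2803) = 512062829/37400429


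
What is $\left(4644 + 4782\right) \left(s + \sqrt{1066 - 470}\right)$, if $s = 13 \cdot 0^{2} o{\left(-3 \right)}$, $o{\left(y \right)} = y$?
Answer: $18852 \sqrt{149} \approx 2.3012 \cdot 10^{5}$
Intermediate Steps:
$s = 0$ ($s = 13 \cdot 0^{2} \left(-3\right) = 13 \cdot 0 \left(-3\right) = 0 \left(-3\right) = 0$)
$\left(4644 + 4782\right) \left(s + \sqrt{1066 - 470}\right) = \left(4644 + 4782\right) \left(0 + \sqrt{1066 - 470}\right) = 9426 \left(0 + \sqrt{596}\right) = 9426 \left(0 + 2 \sqrt{149}\right) = 9426 \cdot 2 \sqrt{149} = 18852 \sqrt{149}$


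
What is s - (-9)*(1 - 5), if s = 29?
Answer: -7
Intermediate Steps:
s - (-9)*(1 - 5) = 29 - (-9)*(1 - 5) = 29 - (-9)*(-4) = 29 - 3*12 = 29 - 36 = -7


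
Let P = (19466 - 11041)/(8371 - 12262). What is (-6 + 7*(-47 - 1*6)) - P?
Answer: -1458482/3891 ≈ -374.83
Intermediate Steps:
P = -8425/3891 (P = 8425/(-3891) = 8425*(-1/3891) = -8425/3891 ≈ -2.1653)
(-6 + 7*(-47 - 1*6)) - P = (-6 + 7*(-47 - 1*6)) - 1*(-8425/3891) = (-6 + 7*(-47 - 6)) + 8425/3891 = (-6 + 7*(-53)) + 8425/3891 = (-6 - 371) + 8425/3891 = -377 + 8425/3891 = -1458482/3891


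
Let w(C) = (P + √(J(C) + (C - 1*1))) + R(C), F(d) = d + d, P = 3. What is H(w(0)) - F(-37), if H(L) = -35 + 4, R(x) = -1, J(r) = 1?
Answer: 43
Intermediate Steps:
F(d) = 2*d
w(C) = 2 + √C (w(C) = (3 + √(1 + (C - 1*1))) - 1 = (3 + √(1 + (C - 1))) - 1 = (3 + √(1 + (-1 + C))) - 1 = (3 + √C) - 1 = 2 + √C)
H(L) = -31
H(w(0)) - F(-37) = -31 - 2*(-37) = -31 - 1*(-74) = -31 + 74 = 43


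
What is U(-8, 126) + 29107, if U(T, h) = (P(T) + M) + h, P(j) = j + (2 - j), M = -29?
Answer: 29206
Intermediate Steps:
P(j) = 2
U(T, h) = -27 + h (U(T, h) = (2 - 29) + h = -27 + h)
U(-8, 126) + 29107 = (-27 + 126) + 29107 = 99 + 29107 = 29206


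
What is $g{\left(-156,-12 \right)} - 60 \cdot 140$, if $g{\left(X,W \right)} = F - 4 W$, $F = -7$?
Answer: $-8359$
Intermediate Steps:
$g{\left(X,W \right)} = -7 - 4 W$
$g{\left(-156,-12 \right)} - 60 \cdot 140 = \left(-7 - -48\right) - 60 \cdot 140 = \left(-7 + 48\right) - 8400 = 41 - 8400 = -8359$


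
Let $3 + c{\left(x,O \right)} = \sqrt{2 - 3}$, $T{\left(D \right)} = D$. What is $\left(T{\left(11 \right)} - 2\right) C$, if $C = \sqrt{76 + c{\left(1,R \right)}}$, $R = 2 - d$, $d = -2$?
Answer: $9 \sqrt{73 + i} \approx 76.898 + 0.52667 i$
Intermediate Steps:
$R = 4$ ($R = 2 - -2 = 2 + 2 = 4$)
$c{\left(x,O \right)} = -3 + i$ ($c{\left(x,O \right)} = -3 + \sqrt{2 - 3} = -3 + \sqrt{-1} = -3 + i$)
$C = \sqrt{73 + i}$ ($C = \sqrt{76 - \left(3 - i\right)} = \sqrt{73 + i} \approx 8.5442 + 0.05852 i$)
$\left(T{\left(11 \right)} - 2\right) C = \left(11 - 2\right) \sqrt{73 + i} = 9 \sqrt{73 + i}$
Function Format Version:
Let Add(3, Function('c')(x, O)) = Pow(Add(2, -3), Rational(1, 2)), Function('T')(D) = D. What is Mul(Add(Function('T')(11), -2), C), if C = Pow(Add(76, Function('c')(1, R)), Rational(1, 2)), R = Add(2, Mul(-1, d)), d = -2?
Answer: Mul(9, Pow(Add(73, I), Rational(1, 2))) ≈ Add(76.898, Mul(0.52667, I))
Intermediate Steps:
R = 4 (R = Add(2, Mul(-1, -2)) = Add(2, 2) = 4)
Function('c')(x, O) = Add(-3, I) (Function('c')(x, O) = Add(-3, Pow(Add(2, -3), Rational(1, 2))) = Add(-3, Pow(-1, Rational(1, 2))) = Add(-3, I))
C = Pow(Add(73, I), Rational(1, 2)) (C = Pow(Add(76, Add(-3, I)), Rational(1, 2)) = Pow(Add(73, I), Rational(1, 2)) ≈ Add(8.5442, Mul(0.05852, I)))
Mul(Add(Function('T')(11), -2), C) = Mul(Add(11, -2), Pow(Add(73, I), Rational(1, 2))) = Mul(9, Pow(Add(73, I), Rational(1, 2)))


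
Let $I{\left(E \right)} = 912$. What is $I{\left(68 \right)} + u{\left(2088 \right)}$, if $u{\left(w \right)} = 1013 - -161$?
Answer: $2086$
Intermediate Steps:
$u{\left(w \right)} = 1174$ ($u{\left(w \right)} = 1013 + 161 = 1174$)
$I{\left(68 \right)} + u{\left(2088 \right)} = 912 + 1174 = 2086$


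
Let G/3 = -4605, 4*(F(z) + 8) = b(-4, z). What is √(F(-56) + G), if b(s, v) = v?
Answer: I*√13837 ≈ 117.63*I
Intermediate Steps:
F(z) = -8 + z/4
G = -13815 (G = 3*(-4605) = -13815)
√(F(-56) + G) = √((-8 + (¼)*(-56)) - 13815) = √((-8 - 14) - 13815) = √(-22 - 13815) = √(-13837) = I*√13837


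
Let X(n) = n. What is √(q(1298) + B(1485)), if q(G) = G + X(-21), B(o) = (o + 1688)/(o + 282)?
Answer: 4*√691269/93 ≈ 35.760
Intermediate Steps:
B(o) = (1688 + o)/(282 + o)
q(G) = -21 + G (q(G) = G - 21 = -21 + G)
√(q(1298) + B(1485)) = √((-21 + 1298) + (1688 + 1485)/(282 + 1485)) = √(1277 + 3173/1767) = √(1277 + (1/1767)*3173) = √(1277 + 167/93) = √(118928/93) = 4*√691269/93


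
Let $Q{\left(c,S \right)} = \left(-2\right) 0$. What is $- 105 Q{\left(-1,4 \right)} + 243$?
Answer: $243$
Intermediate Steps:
$Q{\left(c,S \right)} = 0$
$- 105 Q{\left(-1,4 \right)} + 243 = \left(-105\right) 0 + 243 = 0 + 243 = 243$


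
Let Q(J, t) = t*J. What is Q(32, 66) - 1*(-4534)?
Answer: 6646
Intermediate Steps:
Q(J, t) = J*t
Q(32, 66) - 1*(-4534) = 32*66 - 1*(-4534) = 2112 + 4534 = 6646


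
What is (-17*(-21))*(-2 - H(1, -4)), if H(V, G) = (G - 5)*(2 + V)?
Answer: 8925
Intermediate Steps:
H(V, G) = (-5 + G)*(2 + V)
(-17*(-21))*(-2 - H(1, -4)) = (-17*(-21))*(-2 - (-10 - 5*1 + 2*(-4) - 4*1)) = 357*(-2 - (-10 - 5 - 8 - 4)) = 357*(-2 - 1*(-27)) = 357*(-2 + 27) = 357*25 = 8925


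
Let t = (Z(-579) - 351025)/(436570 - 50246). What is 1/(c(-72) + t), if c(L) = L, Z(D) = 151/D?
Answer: -111840798/8154159269 ≈ -0.013716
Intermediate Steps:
t = -101621813/111840798 (t = (151/(-579) - 351025)/(436570 - 50246) = (151*(-1/579) - 351025)/386324 = (-151/579 - 351025)*(1/386324) = -203243626/579*1/386324 = -101621813/111840798 ≈ -0.90863)
1/(c(-72) + t) = 1/(-72 - 101621813/111840798) = 1/(-8154159269/111840798) = -111840798/8154159269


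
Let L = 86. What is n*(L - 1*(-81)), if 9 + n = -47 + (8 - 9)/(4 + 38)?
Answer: -392951/42 ≈ -9356.0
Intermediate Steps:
n = -2353/42 (n = -9 + (-47 + (8 - 9)/(4 + 38)) = -9 + (-47 - 1/42) = -9 - 1975/42 = -2353/42 ≈ -56.024)
n*(L - 1*(-81)) = -2353*(86 - 1*(-81))/42 = -2353*(86 + 81)/42 = -2353/42*167 = -392951/42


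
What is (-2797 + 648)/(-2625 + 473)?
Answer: 2149/2152 ≈ 0.99861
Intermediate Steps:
(-2797 + 648)/(-2625 + 473) = -2149/(-2152) = -2149*(-1/2152) = 2149/2152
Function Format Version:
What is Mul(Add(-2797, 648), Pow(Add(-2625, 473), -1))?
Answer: Rational(2149, 2152) ≈ 0.99861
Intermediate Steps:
Mul(Add(-2797, 648), Pow(Add(-2625, 473), -1)) = Mul(-2149, Pow(-2152, -1)) = Mul(-2149, Rational(-1, 2152)) = Rational(2149, 2152)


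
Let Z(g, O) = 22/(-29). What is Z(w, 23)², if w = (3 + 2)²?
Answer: 484/841 ≈ 0.57551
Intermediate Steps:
w = 25 (w = 5² = 25)
Z(g, O) = -22/29 (Z(g, O) = 22*(-1/29) = -22/29)
Z(w, 23)² = (-22/29)² = 484/841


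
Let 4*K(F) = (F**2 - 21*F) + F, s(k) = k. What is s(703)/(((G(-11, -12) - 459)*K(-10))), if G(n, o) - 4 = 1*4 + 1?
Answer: -703/33750 ≈ -0.020830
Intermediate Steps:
G(n, o) = 9 (G(n, o) = 4 + (1*4 + 1) = 4 + (4 + 1) = 4 + 5 = 9)
K(F) = -5*F + F**2/4 (K(F) = ((F**2 - 21*F) + F)/4 = (F**2 - 20*F)/4 = -5*F + F**2/4)
s(703)/(((G(-11, -12) - 459)*K(-10))) = 703/(((9 - 459)*((1/4)*(-10)*(-20 - 10)))) = 703/((-225*(-10)*(-30)/2)) = 703/((-450*75)) = 703/(-33750) = 703*(-1/33750) = -703/33750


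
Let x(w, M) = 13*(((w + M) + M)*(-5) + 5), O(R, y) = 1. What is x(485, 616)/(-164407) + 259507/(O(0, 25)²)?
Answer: 42664878889/164407 ≈ 2.5951e+5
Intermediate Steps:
x(w, M) = 65 - 130*M - 65*w (x(w, M) = 13*(((M + w) + M)*(-5) + 5) = 13*((w + 2*M)*(-5) + 5) = 13*((-10*M - 5*w) + 5) = 13*(5 - 10*M - 5*w) = 65 - 130*M - 65*w)
x(485, 616)/(-164407) + 259507/(O(0, 25)²) = (65 - 130*616 - 65*485)/(-164407) + 259507/(1²) = (65 - 80080 - 31525)*(-1/164407) + 259507/1 = -111540*(-1/164407) + 259507*1 = 111540/164407 + 259507 = 42664878889/164407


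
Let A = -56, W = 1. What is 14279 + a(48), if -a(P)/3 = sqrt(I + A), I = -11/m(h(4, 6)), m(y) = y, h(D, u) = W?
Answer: 14279 - 3*I*sqrt(67) ≈ 14279.0 - 24.556*I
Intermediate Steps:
h(D, u) = 1
I = -11 (I = -11/1 = -11*1 = -11)
a(P) = -3*I*sqrt(67) (a(P) = -3*sqrt(-11 - 56) = -3*I*sqrt(67))
14279 + a(48) = 14279 - 3*I*sqrt(67)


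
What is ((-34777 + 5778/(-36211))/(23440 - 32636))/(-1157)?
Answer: -66279775/20277725468 ≈ -0.0032686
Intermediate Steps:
((-34777 + 5778/(-36211))/(23440 - 32636))/(-1157) = ((-34777 + 5778*(-1/36211))/(-9196))*(-1/1157) = ((-34777 - 5778/36211)*(-1/9196))*(-1/1157) = -1259315725/36211*(-1/9196)*(-1/1157) = (66279775/17526124)*(-1/1157) = -66279775/20277725468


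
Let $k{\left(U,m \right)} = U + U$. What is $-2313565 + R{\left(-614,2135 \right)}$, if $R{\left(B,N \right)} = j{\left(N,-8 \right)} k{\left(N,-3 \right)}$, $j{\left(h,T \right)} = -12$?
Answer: $-2364805$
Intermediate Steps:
$k{\left(U,m \right)} = 2 U$
$R{\left(B,N \right)} = - 24 N$ ($R{\left(B,N \right)} = - 12 \cdot 2 N = - 24 N$)
$-2313565 + R{\left(-614,2135 \right)} = -2313565 - 51240 = -2364805$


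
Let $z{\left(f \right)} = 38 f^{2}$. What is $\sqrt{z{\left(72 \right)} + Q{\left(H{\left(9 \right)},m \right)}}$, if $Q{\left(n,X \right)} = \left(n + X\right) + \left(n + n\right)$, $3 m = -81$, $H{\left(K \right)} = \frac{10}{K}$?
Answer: $\frac{\sqrt{1772715}}{3} \approx 443.81$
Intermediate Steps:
$m = -27$ ($m = \frac{1}{3} \left(-81\right) = -27$)
$Q{\left(n,X \right)} = X + 3 n$ ($Q{\left(n,X \right)} = \left(X + n\right) + 2 n = X + 3 n$)
$\sqrt{z{\left(72 \right)} + Q{\left(H{\left(9 \right)},m \right)}} = \sqrt{38 \cdot 72^{2} - \left(27 - 3 \cdot \frac{10}{9}\right)} = \sqrt{38 \cdot 5184 - \left(27 - 3 \cdot 10 \cdot \frac{1}{9}\right)} = \sqrt{196992 + \left(-27 + 3 \cdot \frac{10}{9}\right)} = \sqrt{196992 + \left(-27 + \frac{10}{3}\right)} = \sqrt{196992 - \frac{71}{3}} = \sqrt{\frac{590905}{3}} = \frac{\sqrt{1772715}}{3}$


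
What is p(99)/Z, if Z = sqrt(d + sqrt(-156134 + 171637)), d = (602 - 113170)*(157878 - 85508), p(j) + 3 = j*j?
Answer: -9798*I/sqrt(8146546160 - sqrt(15503)) ≈ -0.10856*I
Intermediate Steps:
p(j) = -3 + j**2 (p(j) = -3 + j*j = -3 + j**2)
d = -8146546160 (d = -112568*72370 = -8146546160)
Z = sqrt(-8146546160 + sqrt(15503)) (Z = sqrt(-8146546160 + sqrt(-156134 + 171637)) = sqrt(-8146546160 + sqrt(15503)) ≈ 90258.0*I)
p(99)/Z = (-3 + 99**2)/(sqrt(-8146546160 + sqrt(15503))) = (-3 + 9801)/sqrt(-8146546160 + sqrt(15503)) = 9798/sqrt(-8146546160 + sqrt(15503))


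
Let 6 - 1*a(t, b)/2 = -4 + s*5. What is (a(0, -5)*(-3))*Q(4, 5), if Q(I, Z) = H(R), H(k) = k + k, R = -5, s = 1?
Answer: 300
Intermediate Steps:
a(t, b) = 10 (a(t, b) = 12 - 2*(-4 + 1*5) = 12 - 2*(-4 + 5) = 12 - 2*1 = 12 - 2 = 10)
H(k) = 2*k
Q(I, Z) = -10 (Q(I, Z) = 2*(-5) = -10)
(a(0, -5)*(-3))*Q(4, 5) = (10*(-3))*(-10) = -30*(-10) = 300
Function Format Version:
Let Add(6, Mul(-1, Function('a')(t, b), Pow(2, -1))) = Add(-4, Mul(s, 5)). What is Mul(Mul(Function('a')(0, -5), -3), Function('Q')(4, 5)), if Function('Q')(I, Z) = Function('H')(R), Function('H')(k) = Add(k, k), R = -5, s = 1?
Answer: 300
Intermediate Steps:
Function('a')(t, b) = 10 (Function('a')(t, b) = Add(12, Mul(-2, Add(-4, Mul(1, 5)))) = Add(12, Mul(-2, Add(-4, 5))) = Add(12, Mul(-2, 1)) = Add(12, -2) = 10)
Function('H')(k) = Mul(2, k)
Function('Q')(I, Z) = -10 (Function('Q')(I, Z) = Mul(2, -5) = -10)
Mul(Mul(Function('a')(0, -5), -3), Function('Q')(4, 5)) = Mul(Mul(10, -3), -10) = Mul(-30, -10) = 300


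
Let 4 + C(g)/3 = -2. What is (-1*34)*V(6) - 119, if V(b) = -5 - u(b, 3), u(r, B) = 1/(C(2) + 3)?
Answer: 731/15 ≈ 48.733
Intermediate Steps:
C(g) = -18 (C(g) = -12 + 3*(-2) = -12 - 6 = -18)
u(r, B) = -1/15 (u(r, B) = 1/(-18 + 3) = 1/(-15) = -1/15)
V(b) = -74/15 (V(b) = -5 - 1*(-1/15) = -5 + 1/15 = -74/15)
(-1*34)*V(6) - 119 = -1*34*(-74/15) - 119 = -34*(-74/15) - 119 = 2516/15 - 119 = 731/15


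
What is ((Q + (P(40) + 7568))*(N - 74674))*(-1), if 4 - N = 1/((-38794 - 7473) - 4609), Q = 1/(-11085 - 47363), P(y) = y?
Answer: 1689270771156449977/2973600448 ≈ 5.6809e+8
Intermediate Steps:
Q = -1/58448 (Q = 1/(-58448) = -1/58448 ≈ -1.7109e-5)
N = 203505/50876 (N = 4 - 1/((-38794 - 7473) - 4609) = 4 - 1/(-46267 - 4609) = 4 - 1/(-50876) = 4 - 1*(-1/50876) = 4 + 1/50876 = 203505/50876 ≈ 4.0000)
((Q + (P(40) + 7568))*(N - 74674))*(-1) = ((-1/58448 + (40 + 7568))*(203505/50876 - 74674))*(-1) = ((-1/58448 + 7608)*(-3798910919/50876))*(-1) = ((444672383/58448)*(-3798910919/50876))*(-1) = -1689270771156449977/2973600448*(-1) = 1689270771156449977/2973600448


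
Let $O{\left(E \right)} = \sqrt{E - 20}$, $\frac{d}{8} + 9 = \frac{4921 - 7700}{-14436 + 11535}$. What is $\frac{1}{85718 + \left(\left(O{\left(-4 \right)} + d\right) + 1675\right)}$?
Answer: $\frac{734940654153}{64181385328224433} - \frac{16831602 i \sqrt{6}}{64181385328224433} \approx 1.1451 \cdot 10^{-5} - 6.4238 \cdot 10^{-10} i$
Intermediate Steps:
$d = - \frac{186640}{2901}$ ($d = -72 + 8 \frac{4921 - 7700}{-14436 + 11535} = -72 + 8 \left(- \frac{2779}{-2901}\right) = -72 + 8 \left(\left(-2779\right) \left(- \frac{1}{2901}\right)\right) = -72 + 8 \cdot \frac{2779}{2901} = -72 + \frac{22232}{2901} = - \frac{186640}{2901} \approx -64.336$)
$O{\left(E \right)} = \sqrt{-20 + E}$
$\frac{1}{85718 + \left(\left(O{\left(-4 \right)} + d\right) + 1675\right)} = \frac{1}{85718 + \left(\left(\sqrt{-20 - 4} - \frac{186640}{2901}\right) + 1675\right)} = \frac{1}{85718 + \left(\left(\sqrt{-24} - \frac{186640}{2901}\right) + 1675\right)} = \frac{1}{85718 + \left(\left(2 i \sqrt{6} - \frac{186640}{2901}\right) + 1675\right)} = \frac{1}{85718 + \left(\left(- \frac{186640}{2901} + 2 i \sqrt{6}\right) + 1675\right)} = \frac{1}{85718 + \left(\frac{4672535}{2901} + 2 i \sqrt{6}\right)} = \frac{1}{\frac{253340453}{2901} + 2 i \sqrt{6}}$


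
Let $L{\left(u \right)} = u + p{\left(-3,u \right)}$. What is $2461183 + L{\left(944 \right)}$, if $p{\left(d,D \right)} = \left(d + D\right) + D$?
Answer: $2464012$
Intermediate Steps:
$p{\left(d,D \right)} = d + 2 D$ ($p{\left(d,D \right)} = \left(D + d\right) + D = d + 2 D$)
$L{\left(u \right)} = -3 + 3 u$ ($L{\left(u \right)} = u + \left(-3 + 2 u\right) = -3 + 3 u$)
$2461183 + L{\left(944 \right)} = 2461183 + \left(-3 + 3 \cdot 944\right) = 2461183 + \left(-3 + 2832\right) = 2461183 + 2829 = 2464012$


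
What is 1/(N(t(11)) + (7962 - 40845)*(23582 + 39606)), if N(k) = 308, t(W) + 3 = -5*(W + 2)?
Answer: -1/2077810696 ≈ -4.8128e-10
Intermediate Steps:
t(W) = -13 - 5*W (t(W) = -3 - 5*(W + 2) = -3 - 5*(2 + W) = -3 + (-10 - 5*W) = -13 - 5*W)
1/(N(t(11)) + (7962 - 40845)*(23582 + 39606)) = 1/(308 + (7962 - 40845)*(23582 + 39606)) = 1/(308 - 32883*63188) = 1/(308 - 2077811004) = 1/(-2077810696) = -1/2077810696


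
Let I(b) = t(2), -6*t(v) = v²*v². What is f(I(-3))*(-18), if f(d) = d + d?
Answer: 96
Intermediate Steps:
t(v) = -v⁴/6 (t(v) = -v²*v²/6 = -v⁴/6)
I(b) = -8/3 (I(b) = -⅙*2⁴ = -⅙*16 = -8/3)
f(d) = 2*d
f(I(-3))*(-18) = (2*(-8/3))*(-18) = -16/3*(-18) = 96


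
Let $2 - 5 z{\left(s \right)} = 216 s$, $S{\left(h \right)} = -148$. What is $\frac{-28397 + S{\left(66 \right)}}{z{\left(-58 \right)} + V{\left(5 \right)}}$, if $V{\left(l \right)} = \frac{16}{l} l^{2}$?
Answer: $- \frac{9515}{862} \approx -11.038$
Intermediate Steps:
$z{\left(s \right)} = \frac{2}{5} - \frac{216 s}{5}$
$V{\left(l \right)} = 16 l$
$\frac{-28397 + S{\left(66 \right)}}{z{\left(-58 \right)} + V{\left(5 \right)}} = \frac{-28397 - 148}{\left(\frac{2}{5} - - \frac{12528}{5}\right) + 16 \cdot 5} = - \frac{28545}{\left(\frac{2}{5} + \frac{12528}{5}\right) + 80} = - \frac{28545}{2506 + 80} = - \frac{28545}{2586} = \left(-28545\right) \frac{1}{2586} = - \frac{9515}{862}$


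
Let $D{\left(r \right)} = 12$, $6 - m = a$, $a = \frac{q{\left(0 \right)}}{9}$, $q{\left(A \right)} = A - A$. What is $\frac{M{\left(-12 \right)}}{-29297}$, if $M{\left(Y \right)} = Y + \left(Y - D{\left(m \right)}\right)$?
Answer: $\frac{36}{29297} \approx 0.0012288$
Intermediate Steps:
$q{\left(A \right)} = 0$
$a = 0$ ($a = \frac{0}{9} = 0 \cdot \frac{1}{9} = 0$)
$m = 6$ ($m = 6 - 0 = 6 + 0 = 6$)
$M{\left(Y \right)} = -12 + 2 Y$ ($M{\left(Y \right)} = Y + \left(Y - 12\right) = Y + \left(-12 + Y\right) = -12 + 2 Y$)
$\frac{M{\left(-12 \right)}}{-29297} = \frac{-12 + 2 \left(-12\right)}{-29297} = \left(-12 - 24\right) \left(- \frac{1}{29297}\right) = \left(-36\right) \left(- \frac{1}{29297}\right) = \frac{36}{29297}$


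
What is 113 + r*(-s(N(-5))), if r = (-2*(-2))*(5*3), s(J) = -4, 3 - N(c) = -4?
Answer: 353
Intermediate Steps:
N(c) = 7 (N(c) = 3 - 1*(-4) = 3 + 4 = 7)
r = 60 (r = 4*15 = 60)
113 + r*(-s(N(-5))) = 113 + 60*(-1*(-4)) = 113 + 60*4 = 113 + 240 = 353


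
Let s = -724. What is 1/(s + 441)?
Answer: -1/283 ≈ -0.0035336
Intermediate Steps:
1/(s + 441) = 1/(-724 + 441) = 1/(-283) = -1/283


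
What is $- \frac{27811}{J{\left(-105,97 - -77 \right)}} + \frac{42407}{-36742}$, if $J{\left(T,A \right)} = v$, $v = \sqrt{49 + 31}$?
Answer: $- \frac{42407}{36742} - \frac{27811 \sqrt{5}}{20} \approx -3110.5$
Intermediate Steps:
$v = 4 \sqrt{5}$ ($v = \sqrt{80} = 4 \sqrt{5} \approx 8.9443$)
$J{\left(T,A \right)} = 4 \sqrt{5}$
$- \frac{27811}{J{\left(-105,97 - -77 \right)}} + \frac{42407}{-36742} = - \frac{27811}{4 \sqrt{5}} + \frac{42407}{-36742} = - 27811 \frac{\sqrt{5}}{20} + 42407 \left(- \frac{1}{36742}\right) = - \frac{27811 \sqrt{5}}{20} - \frac{42407}{36742} = - \frac{42407}{36742} - \frac{27811 \sqrt{5}}{20}$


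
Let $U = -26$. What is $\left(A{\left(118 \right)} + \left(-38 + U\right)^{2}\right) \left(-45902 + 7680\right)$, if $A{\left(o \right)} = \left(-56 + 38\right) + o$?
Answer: $-160379512$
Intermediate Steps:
$A{\left(o \right)} = -18 + o$
$\left(A{\left(118 \right)} + \left(-38 + U\right)^{2}\right) \left(-45902 + 7680\right) = \left(\left(-18 + 118\right) + \left(-38 - 26\right)^{2}\right) \left(-45902 + 7680\right) = \left(100 + \left(-64\right)^{2}\right) \left(-38222\right) = \left(100 + 4096\right) \left(-38222\right) = 4196 \left(-38222\right) = -160379512$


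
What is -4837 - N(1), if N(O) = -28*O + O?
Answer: -4810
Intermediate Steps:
N(O) = -27*O
-4837 - N(1) = -4837 - (-27) = -4837 - 1*(-27) = -4837 + 27 = -4810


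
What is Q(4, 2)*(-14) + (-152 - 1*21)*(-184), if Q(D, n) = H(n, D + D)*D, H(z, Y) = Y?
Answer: 31384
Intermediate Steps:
Q(D, n) = 2*D**2 (Q(D, n) = (D + D)*D = (2*D)*D = 2*D**2)
Q(4, 2)*(-14) + (-152 - 1*21)*(-184) = (2*4**2)*(-14) + (-152 - 1*21)*(-184) = (2*16)*(-14) + (-152 - 21)*(-184) = 32*(-14) - 173*(-184) = -448 + 31832 = 31384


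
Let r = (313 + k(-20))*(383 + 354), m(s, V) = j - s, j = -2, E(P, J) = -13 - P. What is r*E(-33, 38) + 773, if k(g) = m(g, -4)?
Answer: 4879713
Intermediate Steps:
m(s, V) = -2 - s
k(g) = -2 - g
r = 243947 (r = (313 + (-2 - 1*(-20)))*(383 + 354) = (313 + (-2 + 20))*737 = (313 + 18)*737 = 331*737 = 243947)
r*E(-33, 38) + 773 = 243947*(-13 - 1*(-33)) + 773 = 243947*(-13 + 33) + 773 = 243947*20 + 773 = 4878940 + 773 = 4879713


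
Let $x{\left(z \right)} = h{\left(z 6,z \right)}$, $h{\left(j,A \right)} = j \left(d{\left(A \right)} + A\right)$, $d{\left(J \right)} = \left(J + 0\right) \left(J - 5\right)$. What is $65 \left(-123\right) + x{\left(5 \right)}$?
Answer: $-7845$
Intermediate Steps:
$d{\left(J \right)} = J \left(-5 + J\right)$
$h{\left(j,A \right)} = j \left(A + A \left(-5 + A\right)\right)$ ($h{\left(j,A \right)} = j \left(A \left(-5 + A\right) + A\right) = j \left(A + A \left(-5 + A\right)\right)$)
$x{\left(z \right)} = 6 z^{2} \left(-4 + z\right)$ ($x{\left(z \right)} = z z 6 \left(-4 + z\right) = z 6 z \left(-4 + z\right) = 6 z^{2} \left(-4 + z\right)$)
$65 \left(-123\right) + x{\left(5 \right)} = 65 \left(-123\right) + 6 \cdot 5^{2} \left(-4 + 5\right) = -7995 + 6 \cdot 25 \cdot 1 = -7995 + 150 = -7845$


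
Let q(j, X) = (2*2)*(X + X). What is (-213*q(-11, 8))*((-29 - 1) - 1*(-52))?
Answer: -299904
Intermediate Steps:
q(j, X) = 8*X (q(j, X) = 4*(2*X) = 8*X)
(-213*q(-11, 8))*((-29 - 1) - 1*(-52)) = (-1704*8)*((-29 - 1) - 1*(-52)) = (-213*64)*(-30 + 52) = -13632*22 = -299904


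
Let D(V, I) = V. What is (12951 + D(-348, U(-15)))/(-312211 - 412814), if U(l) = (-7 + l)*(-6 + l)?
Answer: -4201/241675 ≈ -0.017383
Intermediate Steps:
(12951 + D(-348, U(-15)))/(-312211 - 412814) = (12951 - 348)/(-312211 - 412814) = 12603/(-725025) = 12603*(-1/725025) = -4201/241675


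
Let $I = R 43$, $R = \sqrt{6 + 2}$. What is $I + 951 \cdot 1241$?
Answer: $1180191 + 86 \sqrt{2} \approx 1.1803 \cdot 10^{6}$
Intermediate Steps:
$R = 2 \sqrt{2}$ ($R = \sqrt{8} = 2 \sqrt{2} \approx 2.8284$)
$I = 86 \sqrt{2}$ ($I = 2 \sqrt{2} \cdot 43 = 86 \sqrt{2} \approx 121.62$)
$I + 951 \cdot 1241 = 86 \sqrt{2} + 951 \cdot 1241 = 86 \sqrt{2} + 1180191 = 1180191 + 86 \sqrt{2}$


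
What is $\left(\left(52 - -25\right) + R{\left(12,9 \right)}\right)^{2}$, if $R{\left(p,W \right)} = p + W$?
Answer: $9604$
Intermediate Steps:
$R{\left(p,W \right)} = W + p$
$\left(\left(52 - -25\right) + R{\left(12,9 \right)}\right)^{2} = \left(\left(52 - -25\right) + \left(9 + 12\right)\right)^{2} = \left(\left(52 + 25\right) + 21\right)^{2} = \left(77 + 21\right)^{2} = 98^{2} = 9604$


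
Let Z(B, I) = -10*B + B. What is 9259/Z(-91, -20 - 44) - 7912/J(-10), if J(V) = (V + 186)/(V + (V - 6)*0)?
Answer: 4151804/9009 ≈ 460.85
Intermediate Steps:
Z(B, I) = -9*B
J(V) = (186 + V)/V (J(V) = (186 + V)/(V + (-6 + V)*0) = (186 + V)/(V + 0) = (186 + V)/V)
9259/Z(-91, -20 - 44) - 7912/J(-10) = 9259/((-9*(-91))) - 7912*(-10/(186 - 10)) = 9259/819 - 7912/((-⅒*176)) = 9259*(1/819) - 7912/(-88/5) = 9259/819 - 7912*(-5/88) = 9259/819 + 4945/11 = 4151804/9009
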